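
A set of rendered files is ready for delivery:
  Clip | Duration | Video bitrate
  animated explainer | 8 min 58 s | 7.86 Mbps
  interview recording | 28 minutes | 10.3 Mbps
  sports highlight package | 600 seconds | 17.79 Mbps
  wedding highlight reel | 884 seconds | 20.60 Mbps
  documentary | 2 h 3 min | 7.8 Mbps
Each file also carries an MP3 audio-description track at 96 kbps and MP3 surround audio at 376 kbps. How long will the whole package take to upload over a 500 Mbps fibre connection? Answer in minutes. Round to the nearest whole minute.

Audio total: 96 + 376 = 472 kbps = 0.472 Mbps.
animated explainer: 8.332 Mbps × 538 s = 4482.6 Mb
interview recording: 10.772 Mbps × 1680 s = 18097.0 Mb
sports highlight package: 18.262 Mbps × 600 s = 10957.2 Mb
wedding highlight reel: 21.072 Mbps × 884 s = 18627.6 Mb
documentary: 8.272 Mbps × 7380 s = 61047.4 Mb
Total: 113211.8 Mb = 14151.5 MB.
At 500 Mbps: 113211.8 / 500 = 226 s ≈ 3.77 minutes.

4 minutes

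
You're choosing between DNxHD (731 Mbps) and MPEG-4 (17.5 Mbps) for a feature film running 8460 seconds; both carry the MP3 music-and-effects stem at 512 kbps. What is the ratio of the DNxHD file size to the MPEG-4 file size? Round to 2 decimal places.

40.61

Audio: 512 kbps = 0.512 Mbps.
DNxHD: 731.512 Mbps × 8460 s = 6188591.5 Mb = 720.447 GiB.
MPEG-4: 18.012 Mbps × 8460 s = 152381.5 Mb = 17.740 GiB.
Ratio: 720.447 / 17.740 = 40.612.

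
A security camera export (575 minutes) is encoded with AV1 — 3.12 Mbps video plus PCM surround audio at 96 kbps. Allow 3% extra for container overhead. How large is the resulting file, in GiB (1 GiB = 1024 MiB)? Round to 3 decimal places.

575 min = 34500 s
Audio: 96 kbps = 0.096 Mbps.
Total bitrate: 3.12 + 0.096 = 3.216 Mbps.
Stream data: 3.216 Mbps × 34500 s = 110952.0 Mb.
With 3% container overhead: ×1.03.
114,281 Mb = 14,285,070,000 bytes ÷ 1,073,741,824 = 13.30 GiB.

13.304 GiB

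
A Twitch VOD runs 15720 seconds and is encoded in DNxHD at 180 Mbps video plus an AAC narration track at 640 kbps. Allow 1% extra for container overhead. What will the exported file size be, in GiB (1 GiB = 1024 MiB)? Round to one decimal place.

Audio: 640 kbps = 0.640 Mbps.
Total bitrate: 180 + 0.640 = 180.640 Mbps.
Stream data: 180.640 Mbps × 15720 s = 2839660.8 Mb.
With 1% container overhead: ×1.01.
2,868,057 Mb = 358,507,176,000 bytes ÷ 1,073,741,824 = 333.9 GiB.

333.9 GiB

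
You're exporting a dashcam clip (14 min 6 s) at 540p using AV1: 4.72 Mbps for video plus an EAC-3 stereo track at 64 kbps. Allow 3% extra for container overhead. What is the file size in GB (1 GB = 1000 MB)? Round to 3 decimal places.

14 min 6 s = 846 s
Audio: 64 kbps = 0.064 Mbps.
Total bitrate: 4.72 + 0.064 = 4.784 Mbps.
Stream data: 4.784 Mbps × 846 s = 4047.3 Mb.
With 3% container overhead: ×1.03.
4,169 Mb ÷ 8 = 521.1 MB → 0.5211 GB.

0.521 GB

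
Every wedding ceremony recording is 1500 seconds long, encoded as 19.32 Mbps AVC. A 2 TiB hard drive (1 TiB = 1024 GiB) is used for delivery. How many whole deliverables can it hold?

Per item: 19.320 Mbps × 1500 s = 28,980 Mb = 3,622 MB.
Capacity: 2 TiB = 17,592,186 Mb; 607.05 items → 607 complete.

607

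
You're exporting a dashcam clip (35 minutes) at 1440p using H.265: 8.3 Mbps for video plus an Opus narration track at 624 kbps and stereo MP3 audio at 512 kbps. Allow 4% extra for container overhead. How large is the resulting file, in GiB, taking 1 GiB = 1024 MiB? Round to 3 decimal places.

2.399 GiB

35 min = 2100 s
Audio total: 624 + 512 = 1136 kbps = 1.136 Mbps.
Total bitrate: 8.3 + 1.136 = 9.436 Mbps.
Stream data: 9.436 Mbps × 2100 s = 19815.6 Mb.
With 4% container overhead: ×1.04.
20,608 Mb = 2,576,028,000 bytes ÷ 1,073,741,824 = 2.399 GiB.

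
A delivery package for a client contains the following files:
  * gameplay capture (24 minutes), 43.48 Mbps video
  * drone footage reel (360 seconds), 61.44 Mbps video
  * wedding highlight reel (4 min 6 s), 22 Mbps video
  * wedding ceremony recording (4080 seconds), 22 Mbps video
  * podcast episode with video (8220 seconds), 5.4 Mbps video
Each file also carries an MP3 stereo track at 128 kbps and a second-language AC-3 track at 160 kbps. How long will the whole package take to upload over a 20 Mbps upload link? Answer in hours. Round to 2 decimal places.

Audio total: 128 + 160 = 288 kbps = 0.288 Mbps.
gameplay capture: 43.768 Mbps × 1440 s = 63025.9 Mb
drone footage reel: 61.728 Mbps × 360 s = 22222.1 Mb
wedding highlight reel: 22.288 Mbps × 246 s = 5482.8 Mb
wedding ceremony recording: 22.288 Mbps × 4080 s = 90935.0 Mb
podcast episode with video: 5.688 Mbps × 8220 s = 46755.4 Mb
Total: 228421.2 Mb = 28552.7 MB.
At 20 Mbps: 228421.2 / 20 = 11421 s ≈ 3.17 hours.

3.17 hours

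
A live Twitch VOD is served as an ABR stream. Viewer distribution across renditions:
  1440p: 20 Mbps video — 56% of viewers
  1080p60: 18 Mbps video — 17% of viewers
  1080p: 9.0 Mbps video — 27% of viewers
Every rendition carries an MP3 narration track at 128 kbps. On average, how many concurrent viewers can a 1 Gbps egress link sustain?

59

Audio: 128 kbps = 0.128 Mbps.
Average per-viewer bitrate: 0.56×20.128 + 0.17×18.128 + 0.27×9.128 = 16.818 Mbps.
1 Gbps = 1,000 Mbps; 1,000 / 16.818 = 59.46 → 59.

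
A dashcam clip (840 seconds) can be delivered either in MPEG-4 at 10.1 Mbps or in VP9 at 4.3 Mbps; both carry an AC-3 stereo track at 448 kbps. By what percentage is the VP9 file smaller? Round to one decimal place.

55.0%

Audio: 448 kbps = 0.448 Mbps.
MPEG-4: 10.548 Mbps × 840 s = 8860.3 Mb = 1.108 GB.
VP9: 4.748 Mbps × 840 s = 3988.3 Mb = 0.499 GB.
Reduction: (1 − 0.499/1.108) × 100 = 54.99%.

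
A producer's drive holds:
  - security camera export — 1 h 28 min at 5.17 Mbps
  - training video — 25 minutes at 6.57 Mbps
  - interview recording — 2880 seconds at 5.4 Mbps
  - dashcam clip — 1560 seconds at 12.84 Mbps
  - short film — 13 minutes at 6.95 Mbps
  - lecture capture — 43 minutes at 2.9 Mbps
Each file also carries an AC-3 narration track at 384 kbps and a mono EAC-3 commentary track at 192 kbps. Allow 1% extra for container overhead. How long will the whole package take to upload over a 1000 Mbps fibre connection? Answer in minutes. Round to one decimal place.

Audio total: 384 + 192 = 576 kbps = 0.576 Mbps.
security camera export: 5.746 Mbps × 5280 s × 1.01 = 30642.3 Mb
training video: 7.146 Mbps × 1500 s × 1.01 = 10826.2 Mb
interview recording: 5.976 Mbps × 2880 s × 1.01 = 17383.0 Mb
dashcam clip: 13.416 Mbps × 1560 s × 1.01 = 21138.2 Mb
short film: 7.526 Mbps × 780 s × 1.01 = 5929.0 Mb
lecture capture: 3.476 Mbps × 2580 s × 1.01 = 9057.8 Mb
Total: 94976.4 Mb = 11872.1 MB.
At 1000 Mbps: 94976.4 / 1000 = 95 s ≈ 1.58 minutes.

1.6 minutes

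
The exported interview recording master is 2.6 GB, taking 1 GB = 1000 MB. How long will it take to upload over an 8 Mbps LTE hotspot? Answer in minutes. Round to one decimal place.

43.3 minutes

File: 2.6 GB = 20800.0 Mb.
At 8 Mbps: 20800.0 / 8 = 2600.0 s ≈ 43.3 minutes.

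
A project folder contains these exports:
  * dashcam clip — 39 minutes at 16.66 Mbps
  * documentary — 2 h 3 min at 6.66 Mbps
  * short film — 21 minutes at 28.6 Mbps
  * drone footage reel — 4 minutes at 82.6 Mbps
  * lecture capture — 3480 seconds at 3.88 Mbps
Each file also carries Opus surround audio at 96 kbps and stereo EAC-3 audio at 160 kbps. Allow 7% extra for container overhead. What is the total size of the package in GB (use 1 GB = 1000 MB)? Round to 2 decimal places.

21.57 GB

Audio total: 96 + 160 = 256 kbps = 0.256 Mbps.
dashcam clip: 16.916 Mbps × 2340 s × 1.07 = 42354.3 Mb
documentary: 6.916 Mbps × 7380 s × 1.07 = 54612.9 Mb
short film: 28.856 Mbps × 1260 s × 1.07 = 38903.7 Mb
drone footage reel: 82.856 Mbps × 240 s × 1.07 = 21277.4 Mb
lecture capture: 4.136 Mbps × 3480 s × 1.07 = 15400.8 Mb
Total: 172549.1 Mb = 21568.6 MB.
= 21.57 GB.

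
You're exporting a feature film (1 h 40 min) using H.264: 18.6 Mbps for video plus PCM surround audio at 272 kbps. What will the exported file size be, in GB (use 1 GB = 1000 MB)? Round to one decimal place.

14.2 GB

1 h 40 min = 100 min = 6000 s
Audio: 272 kbps = 0.272 Mbps.
Total bitrate: 18.6 + 0.272 = 18.872 Mbps.
Stream data: 18.872 Mbps × 6000 s = 113232.0 Mb.
113,232 Mb ÷ 8 = 14,154 MB → 14.15 GB.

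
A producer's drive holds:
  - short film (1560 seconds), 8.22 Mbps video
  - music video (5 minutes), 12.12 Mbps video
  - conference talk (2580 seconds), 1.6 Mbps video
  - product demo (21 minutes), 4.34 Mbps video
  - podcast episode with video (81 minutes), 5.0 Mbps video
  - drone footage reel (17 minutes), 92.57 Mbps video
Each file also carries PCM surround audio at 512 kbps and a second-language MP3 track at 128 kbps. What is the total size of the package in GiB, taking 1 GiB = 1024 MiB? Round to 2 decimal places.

Audio total: 512 + 128 = 640 kbps = 0.640 Mbps.
short film: 8.860 Mbps × 1560 s = 13821.6 Mb
music video: 12.760 Mbps × 300 s = 3828.0 Mb
conference talk: 2.240 Mbps × 2580 s = 5779.2 Mb
product demo: 4.980 Mbps × 1260 s = 6274.8 Mb
podcast episode with video: 5.640 Mbps × 4860 s = 27410.4 Mb
drone footage reel: 93.210 Mbps × 1020 s = 95074.2 Mb
Total: 152188.2 Mb = 19023.5 MB.
= 17.72 GiB.

17.72 GiB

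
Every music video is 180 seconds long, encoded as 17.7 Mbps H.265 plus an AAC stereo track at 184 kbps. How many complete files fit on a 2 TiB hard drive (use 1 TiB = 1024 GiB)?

Audio: 184 kbps = 0.184 Mbps.
Total bitrate: 17.884 Mbps.
Per item: 17.884 Mbps × 180 s = 3,219 Mb = 402.4 MB.
Capacity: 2 TiB = 17,592,186 Mb; 5464.91 items → 5464 complete.

5464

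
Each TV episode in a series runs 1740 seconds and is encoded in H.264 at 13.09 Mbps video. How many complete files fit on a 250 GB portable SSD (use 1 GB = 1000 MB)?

Per item: 13.090 Mbps × 1740 s = 22,777 Mb = 2,847 MB.
Capacity: 250 GB = 2,000,000 Mb; 87.81 items → 87 complete.

87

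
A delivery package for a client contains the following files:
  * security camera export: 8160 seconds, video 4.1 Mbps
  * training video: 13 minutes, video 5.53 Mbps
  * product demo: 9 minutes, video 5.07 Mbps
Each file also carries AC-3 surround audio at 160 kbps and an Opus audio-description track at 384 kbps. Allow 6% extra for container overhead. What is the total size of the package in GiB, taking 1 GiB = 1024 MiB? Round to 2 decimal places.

Audio total: 160 + 384 = 544 kbps = 0.544 Mbps.
security camera export: 4.644 Mbps × 8160 s × 1.06 = 40168.7 Mb
training video: 6.074 Mbps × 780 s × 1.06 = 5022.0 Mb
product demo: 5.614 Mbps × 540 s × 1.06 = 3213.5 Mb
Total: 48404.2 Mb = 6050.5 MB.
= 5.635 GiB.

5.63 GiB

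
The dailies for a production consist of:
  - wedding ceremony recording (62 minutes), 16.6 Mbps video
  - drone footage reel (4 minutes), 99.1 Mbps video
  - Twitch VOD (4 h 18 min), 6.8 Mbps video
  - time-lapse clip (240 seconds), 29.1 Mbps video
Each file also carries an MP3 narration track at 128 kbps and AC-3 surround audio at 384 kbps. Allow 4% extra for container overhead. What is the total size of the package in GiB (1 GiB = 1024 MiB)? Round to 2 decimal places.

25.17 GiB

Audio total: 128 + 384 = 512 kbps = 0.512 Mbps.
wedding ceremony recording: 17.112 Mbps × 3720 s × 1.04 = 66202.9 Mb
drone footage reel: 99.612 Mbps × 240 s × 1.04 = 24863.2 Mb
Twitch VOD: 7.312 Mbps × 15480 s × 1.04 = 117717.4 Mb
time-lapse clip: 29.612 Mbps × 240 s × 1.04 = 7391.2 Mb
Total: 216174.6 Mb = 27021.8 MB.
= 25.17 GiB.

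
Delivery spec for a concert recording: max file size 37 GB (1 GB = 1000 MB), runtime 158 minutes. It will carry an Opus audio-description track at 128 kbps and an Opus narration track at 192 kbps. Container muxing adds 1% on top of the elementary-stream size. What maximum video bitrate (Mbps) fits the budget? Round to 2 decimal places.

30.59 Mbps

Budget: 37 GB = 296000.0 Mb.
Stream payload after overhead: 296000.0 / 1.01 = 293069.3 Mb.
158 min = 9480 s
Total bitrate budget: 293069.3 Mb / 9480 s = 30.914 Mbps.
Audio total: 128 + 192 = 320 kbps = 0.320 Mbps.
Video: 30.914 − 0.320 = 30.594 Mbps.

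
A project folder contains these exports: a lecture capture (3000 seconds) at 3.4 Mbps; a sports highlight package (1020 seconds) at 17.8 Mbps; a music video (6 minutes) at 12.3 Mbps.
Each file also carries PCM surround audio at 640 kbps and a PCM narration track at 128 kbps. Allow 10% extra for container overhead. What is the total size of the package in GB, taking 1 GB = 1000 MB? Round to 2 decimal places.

Audio total: 640 + 128 = 768 kbps = 0.768 Mbps.
lecture capture: 4.168 Mbps × 3000 s × 1.10 = 13754.4 Mb
sports highlight package: 18.568 Mbps × 1020 s × 1.10 = 20833.3 Mb
music video: 13.068 Mbps × 360 s × 1.10 = 5174.9 Mb
Total: 39762.6 Mb = 4970.3 MB.
= 4.970 GB.

4.97 GB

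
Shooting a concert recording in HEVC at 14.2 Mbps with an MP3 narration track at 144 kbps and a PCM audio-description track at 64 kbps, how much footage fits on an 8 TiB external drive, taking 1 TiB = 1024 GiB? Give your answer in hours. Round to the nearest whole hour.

Audio total: 144 + 64 = 208 kbps = 0.208 Mbps.
Total bitrate: 14.2 + 0.208 = 14.408 Mbps.
Capacity: 8 TiB = 70,368,744 Mb.
Recording time: 70,368,744 / 14.408 = 4,884,005 s ≈ 1,357 hours.

1357 hours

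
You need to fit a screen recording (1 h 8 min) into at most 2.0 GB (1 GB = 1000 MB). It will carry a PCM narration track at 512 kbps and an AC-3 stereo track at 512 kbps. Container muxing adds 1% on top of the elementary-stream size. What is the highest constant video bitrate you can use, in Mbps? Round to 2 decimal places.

2.86 Mbps

Budget: 2.0 GB = 16000.0 Mb.
Stream payload after overhead: 16000.0 / 1.01 = 15841.6 Mb.
1 h 8 min = 68 min = 4080 s
Total bitrate budget: 15841.6 Mb / 4080 s = 3.883 Mbps.
Audio total: 512 + 512 = 1024 kbps = 1.024 Mbps.
Video: 3.883 − 1.024 = 2.859 Mbps.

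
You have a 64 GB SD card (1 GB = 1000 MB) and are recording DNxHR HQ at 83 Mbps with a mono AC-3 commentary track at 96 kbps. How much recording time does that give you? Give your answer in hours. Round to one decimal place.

1.7 hours

Audio: 96 kbps = 0.096 Mbps.
Total bitrate: 83 + 0.096 = 83.096 Mbps.
Capacity: 64 GB = 512,000 Mb.
Recording time: 512,000 / 83.096 = 6,162 s ≈ 1.71 hours.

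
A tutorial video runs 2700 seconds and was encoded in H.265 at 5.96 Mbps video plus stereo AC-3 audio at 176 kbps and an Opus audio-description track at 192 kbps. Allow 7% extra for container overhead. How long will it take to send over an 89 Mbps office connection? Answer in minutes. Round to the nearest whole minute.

3 minutes

Audio total: 176 + 192 = 368 kbps = 0.368 Mbps.
Total bitrate: 6.328 Mbps.
File: 6.328 Mbps × 2700 s = 17085.6 Mb.
With 7% container overhead: ×1.07. → 18281.6 Mb.
At 89 Mbps: 18281.6 / 89 = 205.4 s ≈ 3.42 minutes.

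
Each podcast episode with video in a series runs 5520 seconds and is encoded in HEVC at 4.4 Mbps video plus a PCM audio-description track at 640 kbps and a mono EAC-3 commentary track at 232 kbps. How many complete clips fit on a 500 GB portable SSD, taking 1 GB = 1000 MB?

137

Audio total: 640 + 232 = 872 kbps = 0.872 Mbps.
Total bitrate: 5.272 Mbps.
Per item: 5.272 Mbps × 5520 s = 29,101 Mb = 3,638 MB.
Capacity: 500 GB = 4,000,000 Mb; 137.45 items → 137 complete.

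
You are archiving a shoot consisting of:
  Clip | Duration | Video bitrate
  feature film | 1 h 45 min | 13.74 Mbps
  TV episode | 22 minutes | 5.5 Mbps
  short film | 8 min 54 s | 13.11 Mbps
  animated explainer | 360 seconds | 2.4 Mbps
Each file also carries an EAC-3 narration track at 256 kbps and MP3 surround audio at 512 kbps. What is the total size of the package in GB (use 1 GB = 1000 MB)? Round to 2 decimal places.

13.53 GB

Audio total: 256 + 512 = 768 kbps = 0.768 Mbps.
feature film: 14.508 Mbps × 6300 s = 91400.4 Mb
TV episode: 6.268 Mbps × 1320 s = 8273.8 Mb
short film: 13.878 Mbps × 534 s = 7410.9 Mb
animated explainer: 3.168 Mbps × 360 s = 1140.5 Mb
Total: 108225.5 Mb = 13528.2 MB.
= 13.53 GB.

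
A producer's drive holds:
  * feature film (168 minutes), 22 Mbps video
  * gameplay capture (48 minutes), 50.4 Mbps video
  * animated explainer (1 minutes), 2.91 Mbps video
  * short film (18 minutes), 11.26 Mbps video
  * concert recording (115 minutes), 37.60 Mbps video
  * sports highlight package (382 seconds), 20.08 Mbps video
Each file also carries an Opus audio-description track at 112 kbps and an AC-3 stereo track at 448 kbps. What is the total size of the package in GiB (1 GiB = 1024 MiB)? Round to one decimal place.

76.6 GiB

Audio total: 112 + 448 = 560 kbps = 0.560 Mbps.
feature film: 22.560 Mbps × 10080 s = 227404.8 Mb
gameplay capture: 50.960 Mbps × 2880 s = 146764.8 Mb
animated explainer: 3.470 Mbps × 60 s = 208.2 Mb
short film: 11.820 Mbps × 1080 s = 12765.6 Mb
concert recording: 38.160 Mbps × 6900 s = 263304.0 Mb
sports highlight package: 20.640 Mbps × 382 s = 7884.5 Mb
Total: 658331.9 Mb = 82291.5 MB.
= 76.64 GiB.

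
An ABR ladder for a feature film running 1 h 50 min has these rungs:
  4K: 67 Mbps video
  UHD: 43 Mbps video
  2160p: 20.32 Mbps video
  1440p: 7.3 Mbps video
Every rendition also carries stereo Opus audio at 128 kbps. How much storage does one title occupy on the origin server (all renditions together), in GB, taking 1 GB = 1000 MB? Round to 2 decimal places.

1 h 50 min = 110 min = 6600 s
Audio: 128 kbps = 0.128 Mbps.
Sum of rendition bitrates: (67+0.128) + (43+0.128) + (20.32+0.128) + (7.3+0.128) = 138.132 Mbps.
× 6600 s = 911,671 Mb = 113,959 MB = 114.0 GB.

113.96 GB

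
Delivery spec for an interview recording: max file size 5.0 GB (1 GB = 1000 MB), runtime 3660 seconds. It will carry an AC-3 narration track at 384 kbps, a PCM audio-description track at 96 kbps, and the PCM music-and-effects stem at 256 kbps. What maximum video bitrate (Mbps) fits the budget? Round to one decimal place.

10.2 Mbps

Budget: 5.0 GB = 40000.0 Mb.
Total bitrate budget: 40000.0 Mb / 3660 s = 10.929 Mbps.
Audio total: 384 + 96 + 256 = 736 kbps = 0.736 Mbps.
Video: 10.929 − 0.736 = 10.193 Mbps.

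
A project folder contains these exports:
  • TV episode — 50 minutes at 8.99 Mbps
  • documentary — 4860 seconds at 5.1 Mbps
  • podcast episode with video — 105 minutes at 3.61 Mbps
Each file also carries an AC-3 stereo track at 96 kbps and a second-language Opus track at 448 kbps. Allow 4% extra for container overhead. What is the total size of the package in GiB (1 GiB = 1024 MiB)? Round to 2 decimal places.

Audio total: 96 + 448 = 544 kbps = 0.544 Mbps.
TV episode: 9.534 Mbps × 3000 s × 1.04 = 29746.1 Mb
documentary: 5.644 Mbps × 4860 s × 1.04 = 28527.0 Mb
podcast episode with video: 4.154 Mbps × 6300 s × 1.04 = 27217.0 Mb
Total: 85490.1 Mb = 10686.3 MB.
= 9.952 GiB.

9.95 GiB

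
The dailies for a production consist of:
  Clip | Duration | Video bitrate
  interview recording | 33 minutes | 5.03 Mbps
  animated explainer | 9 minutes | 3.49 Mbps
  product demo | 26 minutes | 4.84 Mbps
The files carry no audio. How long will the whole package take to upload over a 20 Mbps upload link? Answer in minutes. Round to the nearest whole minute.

interview recording: 5.030 Mbps × 1980 s = 9959.4 Mb
animated explainer: 3.490 Mbps × 540 s = 1884.6 Mb
product demo: 4.840 Mbps × 1560 s = 7550.4 Mb
Total: 19394.4 Mb = 2424.3 MB.
At 20 Mbps: 19394.4 / 20 = 970 s ≈ 16.2 minutes.

16 minutes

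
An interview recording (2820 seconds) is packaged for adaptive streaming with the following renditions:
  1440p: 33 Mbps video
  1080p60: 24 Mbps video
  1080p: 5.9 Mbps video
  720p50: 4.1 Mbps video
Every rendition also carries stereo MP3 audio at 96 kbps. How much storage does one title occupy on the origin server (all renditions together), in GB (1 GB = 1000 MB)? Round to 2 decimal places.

23.75 GB

Audio: 96 kbps = 0.096 Mbps.
Sum of rendition bitrates: (33+0.096) + (24+0.096) + (5.9+0.096) + (4.1+0.096) = 67.384 Mbps.
× 2820 s = 190,023 Mb = 23,753 MB = 23.75 GB.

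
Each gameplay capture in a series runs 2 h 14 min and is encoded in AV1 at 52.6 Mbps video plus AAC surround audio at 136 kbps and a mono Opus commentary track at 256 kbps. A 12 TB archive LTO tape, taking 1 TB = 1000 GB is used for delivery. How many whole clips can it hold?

2 h 14 min = 134 min = 8040 s
Audio total: 136 + 256 = 392 kbps = 0.392 Mbps.
Total bitrate: 52.992 Mbps.
Per item: 52.992 Mbps × 8040 s = 426,056 Mb = 53,257 MB.
Capacity: 12 TB = 96,000,000 Mb; 225.32 items → 225 complete.

225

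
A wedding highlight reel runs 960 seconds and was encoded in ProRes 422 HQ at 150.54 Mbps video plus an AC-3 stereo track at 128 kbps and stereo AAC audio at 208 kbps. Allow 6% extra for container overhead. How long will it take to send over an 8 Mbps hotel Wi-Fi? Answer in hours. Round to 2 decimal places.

5.33 hours

Audio total: 128 + 208 = 336 kbps = 0.336 Mbps.
Total bitrate: 150.876 Mbps.
File: 150.876 Mbps × 960 s = 144841.0 Mb.
With 6% container overhead: ×1.06. → 153531.4 Mb.
At 8 Mbps: 153531.4 / 8 = 19191.4 s ≈ 5.33 hours.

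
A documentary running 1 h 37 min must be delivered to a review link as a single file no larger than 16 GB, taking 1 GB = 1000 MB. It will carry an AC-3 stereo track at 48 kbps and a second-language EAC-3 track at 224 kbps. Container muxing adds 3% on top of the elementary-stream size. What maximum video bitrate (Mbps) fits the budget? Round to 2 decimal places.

Budget: 16 GB = 128000.0 Mb.
Stream payload after overhead: 128000.0 / 1.03 = 124271.8 Mb.
1 h 37 min = 97 min = 5820 s
Total bitrate budget: 124271.8 Mb / 5820 s = 21.353 Mbps.
Audio total: 48 + 224 = 272 kbps = 0.272 Mbps.
Video: 21.353 − 0.272 = 21.081 Mbps.

21.08 Mbps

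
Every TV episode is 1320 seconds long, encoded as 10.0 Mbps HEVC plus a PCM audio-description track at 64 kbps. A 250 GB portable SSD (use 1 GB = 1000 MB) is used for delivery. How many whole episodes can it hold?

Audio: 64 kbps = 0.064 Mbps.
Total bitrate: 10.064 Mbps.
Per item: 10.064 Mbps × 1320 s = 13,284 Mb = 1,661 MB.
Capacity: 250 GB = 2,000,000 Mb; 150.55 items → 150 complete.

150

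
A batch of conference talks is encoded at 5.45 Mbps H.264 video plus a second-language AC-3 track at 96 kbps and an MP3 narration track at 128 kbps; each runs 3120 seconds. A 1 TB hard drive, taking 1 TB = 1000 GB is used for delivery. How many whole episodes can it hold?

451

Audio total: 96 + 128 = 224 kbps = 0.224 Mbps.
Total bitrate: 5.674 Mbps.
Per item: 5.674 Mbps × 3120 s = 17,703 Mb = 2,213 MB.
Capacity: 1 TB = 8,000,000 Mb; 451.90 items → 451 complete.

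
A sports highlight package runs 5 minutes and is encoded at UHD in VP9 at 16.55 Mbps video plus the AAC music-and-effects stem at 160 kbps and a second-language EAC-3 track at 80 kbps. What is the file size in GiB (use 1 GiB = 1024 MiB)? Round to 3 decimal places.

0.586 GiB

5 min = 300 s
Audio total: 160 + 80 = 240 kbps = 0.240 Mbps.
Total bitrate: 16.55 + 0.240 = 16.790 Mbps.
Stream data: 16.790 Mbps × 300 s = 5037.0 Mb.
5,037 Mb = 629,625,000 bytes ÷ 1,073,741,824 = 0.5864 GiB.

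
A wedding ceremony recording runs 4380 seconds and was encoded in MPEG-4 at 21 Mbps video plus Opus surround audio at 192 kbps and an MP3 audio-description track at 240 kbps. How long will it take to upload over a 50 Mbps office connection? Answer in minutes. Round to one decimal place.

31.3 minutes

Audio total: 192 + 240 = 432 kbps = 0.432 Mbps.
Total bitrate: 21.432 Mbps.
File: 21.432 Mbps × 4380 s = 93872.2 Mb.
At 50 Mbps: 93872.2 / 50 = 1877.4 s ≈ 31.3 minutes.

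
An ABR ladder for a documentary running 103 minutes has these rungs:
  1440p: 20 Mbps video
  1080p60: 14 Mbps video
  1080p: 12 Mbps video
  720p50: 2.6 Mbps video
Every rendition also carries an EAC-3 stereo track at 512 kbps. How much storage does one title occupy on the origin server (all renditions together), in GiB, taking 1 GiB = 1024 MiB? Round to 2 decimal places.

36.44 GiB

103 min = 6180 s
Audio: 512 kbps = 0.512 Mbps.
Sum of rendition bitrates: (20+0.512) + (14+0.512) + (12+0.512) + (2.6+0.512) = 50.648 Mbps.
× 6180 s = 313,005 Mb = 39,126 MB = 36.44 GiB.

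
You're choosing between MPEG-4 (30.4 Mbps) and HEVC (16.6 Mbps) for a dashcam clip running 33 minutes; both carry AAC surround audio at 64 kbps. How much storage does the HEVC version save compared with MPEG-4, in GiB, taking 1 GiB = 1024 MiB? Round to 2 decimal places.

33 min = 1980 s
Audio: 64 kbps = 0.064 Mbps.
MPEG-4: 30.464 Mbps × 1980 s = 60318.7 Mb = 7.022 GiB.
HEVC: 16.664 Mbps × 1980 s = 32994.7 Mb = 3.841 GiB.
Saving: 7.022 − 3.841 = 3.181 GiB.

3.18 GiB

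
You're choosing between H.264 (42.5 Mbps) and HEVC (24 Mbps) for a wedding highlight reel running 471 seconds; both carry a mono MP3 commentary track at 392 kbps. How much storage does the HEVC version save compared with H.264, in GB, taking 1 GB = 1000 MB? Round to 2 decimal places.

Audio: 392 kbps = 0.392 Mbps.
H.264: 42.892 Mbps × 471 s = 20202.1 Mb = 2.525 GB.
HEVC: 24.392 Mbps × 471 s = 11488.6 Mb = 1.436 GB.
Saving: 2.525 − 1.436 = 1.089 GB.

1.09 GB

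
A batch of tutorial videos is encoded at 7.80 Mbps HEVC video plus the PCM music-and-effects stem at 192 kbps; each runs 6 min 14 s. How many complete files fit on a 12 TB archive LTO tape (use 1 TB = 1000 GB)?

6 min 14 s = 374 s
Audio: 192 kbps = 0.192 Mbps.
Total bitrate: 7.992 Mbps.
Per item: 7.992 Mbps × 374 s = 2,989 Mb = 373.6 MB.
Capacity: 12 TB = 96,000,000 Mb; 32117.68 items → 32117 complete.

32117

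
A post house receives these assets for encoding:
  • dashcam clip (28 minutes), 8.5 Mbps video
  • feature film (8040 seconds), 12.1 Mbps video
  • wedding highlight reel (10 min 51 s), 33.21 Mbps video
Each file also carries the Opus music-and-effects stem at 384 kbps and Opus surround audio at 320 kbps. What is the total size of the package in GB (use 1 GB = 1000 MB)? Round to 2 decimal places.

17.56 GB

Audio total: 384 + 320 = 704 kbps = 0.704 Mbps.
dashcam clip: 9.204 Mbps × 1680 s = 15462.7 Mb
feature film: 12.804 Mbps × 8040 s = 102944.2 Mb
wedding highlight reel: 33.914 Mbps × 651 s = 22078.0 Mb
Total: 140484.9 Mb = 17560.6 MB.
= 17.56 GB.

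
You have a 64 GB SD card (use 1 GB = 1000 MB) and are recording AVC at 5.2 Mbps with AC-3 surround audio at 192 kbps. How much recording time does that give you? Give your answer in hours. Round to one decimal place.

26.4 hours

Audio: 192 kbps = 0.192 Mbps.
Total bitrate: 5.2 + 0.192 = 5.392 Mbps.
Capacity: 64 GB = 512,000 Mb.
Recording time: 512,000 / 5.392 = 94,955 s ≈ 26.4 hours.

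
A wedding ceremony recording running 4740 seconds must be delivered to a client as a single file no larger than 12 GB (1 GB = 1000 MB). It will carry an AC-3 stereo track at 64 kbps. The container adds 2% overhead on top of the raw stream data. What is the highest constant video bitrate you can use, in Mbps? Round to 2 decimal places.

19.79 Mbps

Budget: 12 GB = 96000.0 Mb.
Stream payload after overhead: 96000.0 / 1.02 = 94117.6 Mb.
Total bitrate budget: 94117.6 Mb / 4740 s = 19.856 Mbps.
Audio: 64 kbps = 0.064 Mbps.
Video: 19.856 − 0.064 = 19.792 Mbps.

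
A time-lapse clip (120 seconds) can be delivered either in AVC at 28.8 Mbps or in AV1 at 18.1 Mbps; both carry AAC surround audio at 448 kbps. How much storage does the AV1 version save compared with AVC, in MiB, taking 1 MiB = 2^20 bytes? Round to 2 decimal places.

Audio: 448 kbps = 0.448 Mbps.
AVC: 29.248 Mbps × 120 s = 3509.8 Mb = 418.396 MiB.
AV1: 18.548 Mbps × 120 s = 2225.8 Mb = 265.331 MiB.
Saving: 418.396 − 265.331 = 153.065 MiB.

153.06 MiB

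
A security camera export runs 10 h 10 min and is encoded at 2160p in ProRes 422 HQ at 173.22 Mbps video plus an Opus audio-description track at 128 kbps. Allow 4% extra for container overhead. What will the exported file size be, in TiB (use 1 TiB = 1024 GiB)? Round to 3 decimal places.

10 h 10 min = 610 min = 36600 s
Audio: 128 kbps = 0.128 Mbps.
Total bitrate: 173.22 + 0.128 = 173.348 Mbps.
Stream data: 173.348 Mbps × 36600 s = 6344536.8 Mb.
With 4% container overhead: ×1.04.
6,598,318 Mb = 824,789,784,000 bytes ÷ 1,099,511,627,776 = 0.7501 TiB.

0.750 TiB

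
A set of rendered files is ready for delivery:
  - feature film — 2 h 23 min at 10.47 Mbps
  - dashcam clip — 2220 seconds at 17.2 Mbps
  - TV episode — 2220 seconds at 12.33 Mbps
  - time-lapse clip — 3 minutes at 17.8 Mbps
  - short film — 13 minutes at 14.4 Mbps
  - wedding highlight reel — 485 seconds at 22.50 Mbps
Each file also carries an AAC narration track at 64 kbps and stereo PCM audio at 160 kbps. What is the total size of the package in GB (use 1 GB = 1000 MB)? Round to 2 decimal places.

Audio total: 64 + 160 = 224 kbps = 0.224 Mbps.
feature film: 10.694 Mbps × 8580 s = 91754.5 Mb
dashcam clip: 17.424 Mbps × 2220 s = 38681.3 Mb
TV episode: 12.554 Mbps × 2220 s = 27869.9 Mb
time-lapse clip: 18.024 Mbps × 180 s = 3244.3 Mb
short film: 14.624 Mbps × 780 s = 11406.7 Mb
wedding highlight reel: 22.724 Mbps × 485 s = 11021.1 Mb
Total: 183977.9 Mb = 22997.2 MB.
= 23.00 GB.

23.00 GB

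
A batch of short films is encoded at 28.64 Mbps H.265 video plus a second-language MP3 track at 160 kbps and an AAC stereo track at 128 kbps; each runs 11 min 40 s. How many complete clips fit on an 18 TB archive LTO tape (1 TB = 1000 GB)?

7111

11 min 40 s = 700 s
Audio total: 160 + 128 = 288 kbps = 0.288 Mbps.
Total bitrate: 28.928 Mbps.
Per item: 28.928 Mbps × 700 s = 20,250 Mb = 2,531 MB.
Capacity: 18 TB = 144,000,000 Mb; 7111.25 items → 7111 complete.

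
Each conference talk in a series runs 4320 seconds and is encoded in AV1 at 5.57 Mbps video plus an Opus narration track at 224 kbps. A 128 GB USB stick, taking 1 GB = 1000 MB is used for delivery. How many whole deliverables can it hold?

40

Audio: 224 kbps = 0.224 Mbps.
Total bitrate: 5.794 Mbps.
Per item: 5.794 Mbps × 4320 s = 25,030 Mb = 3,129 MB.
Capacity: 128 GB = 1,024,000 Mb; 40.91 items → 40 complete.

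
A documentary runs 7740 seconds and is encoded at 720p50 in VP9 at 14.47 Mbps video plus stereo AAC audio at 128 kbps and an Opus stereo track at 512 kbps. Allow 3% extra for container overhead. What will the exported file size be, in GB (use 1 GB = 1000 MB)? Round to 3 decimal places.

15.057 GB

Audio total: 128 + 512 = 640 kbps = 0.640 Mbps.
Total bitrate: 14.47 + 0.640 = 15.110 Mbps.
Stream data: 15.110 Mbps × 7740 s = 116951.4 Mb.
With 3% container overhead: ×1.03.
120,460 Mb ÷ 8 = 15,057 MB → 15.06 GB.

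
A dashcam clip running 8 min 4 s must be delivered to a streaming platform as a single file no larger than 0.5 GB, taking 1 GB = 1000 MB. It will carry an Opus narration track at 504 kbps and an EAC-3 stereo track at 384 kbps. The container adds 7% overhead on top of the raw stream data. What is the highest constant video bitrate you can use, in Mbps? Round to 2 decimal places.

6.84 Mbps

Budget: 0.5 GB = 4000.0 Mb.
Stream payload after overhead: 4000.0 / 1.07 = 3738.3 Mb.
8 min 4 s = 484 s
Total bitrate budget: 3738.3 Mb / 484 s = 7.724 Mbps.
Audio total: 504 + 384 = 888 kbps = 0.888 Mbps.
Video: 7.724 − 0.888 = 6.836 Mbps.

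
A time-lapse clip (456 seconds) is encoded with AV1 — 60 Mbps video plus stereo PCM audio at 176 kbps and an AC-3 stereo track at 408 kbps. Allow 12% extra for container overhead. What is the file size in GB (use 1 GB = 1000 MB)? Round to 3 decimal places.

3.868 GB

Audio total: 176 + 408 = 584 kbps = 0.584 Mbps.
Total bitrate: 60 + 0.584 = 60.584 Mbps.
Stream data: 60.584 Mbps × 456 s = 27626.3 Mb.
With 12% container overhead: ×1.12.
30,941 Mb ÷ 8 = 3,868 MB → 3.868 GB.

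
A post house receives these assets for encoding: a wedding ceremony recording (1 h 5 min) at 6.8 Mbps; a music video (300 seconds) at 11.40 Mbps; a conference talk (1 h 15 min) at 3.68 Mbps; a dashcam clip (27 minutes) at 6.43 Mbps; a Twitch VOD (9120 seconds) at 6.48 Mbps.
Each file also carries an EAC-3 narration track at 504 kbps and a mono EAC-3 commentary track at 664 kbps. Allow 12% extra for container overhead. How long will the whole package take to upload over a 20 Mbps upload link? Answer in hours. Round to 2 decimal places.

2.16 hours

Audio total: 504 + 664 = 1168 kbps = 1.168 Mbps.
wedding ceremony recording: 7.968 Mbps × 3900 s × 1.12 = 34804.2 Mb
music video: 12.568 Mbps × 300 s × 1.12 = 4222.8 Mb
conference talk: 4.848 Mbps × 4500 s × 1.12 = 24433.9 Mb
dashcam clip: 7.598 Mbps × 1620 s × 1.12 = 13785.8 Mb
Twitch VOD: 7.648 Mbps × 9120 s × 1.12 = 78119.7 Mb
Total: 155366.5 Mb = 19420.8 MB.
At 20 Mbps: 155366.5 / 20 = 7768 s ≈ 2.16 hours.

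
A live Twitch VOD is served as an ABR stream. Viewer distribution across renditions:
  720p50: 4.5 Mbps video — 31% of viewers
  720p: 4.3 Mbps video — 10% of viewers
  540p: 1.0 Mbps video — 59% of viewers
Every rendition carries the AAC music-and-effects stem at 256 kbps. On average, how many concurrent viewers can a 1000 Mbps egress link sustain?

374

Audio: 256 kbps = 0.256 Mbps.
Average per-viewer bitrate: 0.31×4.756 + 0.10×4.556 + 0.59×1.256 = 2.671 Mbps.
1000 Mbps = 1,000 Mbps; 1,000 / 2.671 = 374.39 → 374.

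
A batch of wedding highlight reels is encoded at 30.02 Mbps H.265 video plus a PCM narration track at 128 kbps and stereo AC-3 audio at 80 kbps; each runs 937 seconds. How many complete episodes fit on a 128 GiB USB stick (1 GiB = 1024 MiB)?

38

Audio total: 128 + 80 = 208 kbps = 0.208 Mbps.
Total bitrate: 30.228 Mbps.
Per item: 30.228 Mbps × 937 s = 28,324 Mb = 3,540 MB.
Capacity: 128 GiB = 1,099,512 Mb; 38.82 items → 38 complete.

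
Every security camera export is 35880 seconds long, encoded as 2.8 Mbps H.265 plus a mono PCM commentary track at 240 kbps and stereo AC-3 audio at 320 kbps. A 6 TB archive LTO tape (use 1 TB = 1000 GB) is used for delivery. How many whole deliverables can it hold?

Audio total: 240 + 320 = 560 kbps = 0.560 Mbps.
Total bitrate: 3.360 Mbps.
Per item: 3.360 Mbps × 35880 s = 120,557 Mb = 15,070 MB.
Capacity: 6 TB = 48,000,000 Mb; 398.15 items → 398 complete.

398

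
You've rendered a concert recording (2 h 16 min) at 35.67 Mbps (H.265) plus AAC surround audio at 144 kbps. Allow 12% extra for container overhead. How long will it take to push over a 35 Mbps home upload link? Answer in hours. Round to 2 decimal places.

2 h 16 min = 136 min = 8160 s
Audio: 144 kbps = 0.144 Mbps.
Total bitrate: 35.814 Mbps.
File: 35.814 Mbps × 8160 s = 292242.2 Mb.
With 12% container overhead: ×1.12. → 327311.3 Mb.
At 35 Mbps: 327311.3 / 35 = 9351.8 s ≈ 2.6 hours.

2.60 hours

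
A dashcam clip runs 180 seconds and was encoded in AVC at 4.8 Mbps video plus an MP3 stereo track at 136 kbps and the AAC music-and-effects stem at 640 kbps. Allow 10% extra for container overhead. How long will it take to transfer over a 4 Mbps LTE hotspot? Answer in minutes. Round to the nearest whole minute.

5 minutes

Audio total: 136 + 640 = 776 kbps = 0.776 Mbps.
Total bitrate: 5.576 Mbps.
File: 5.576 Mbps × 180 s = 1003.7 Mb.
With 10% container overhead: ×1.10. → 1104.0 Mb.
At 4 Mbps: 1104.0 / 4 = 276.0 s ≈ 4.6 minutes.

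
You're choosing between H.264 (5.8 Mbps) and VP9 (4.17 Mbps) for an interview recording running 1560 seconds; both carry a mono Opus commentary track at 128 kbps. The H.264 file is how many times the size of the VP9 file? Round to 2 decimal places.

Audio: 128 kbps = 0.128 Mbps.
H.264: 5.928 Mbps × 1560 s = 9247.7 Mb = 1.156 GB.
VP9: 4.298 Mbps × 1560 s = 6704.9 Mb = 0.838 GB.
Ratio: 1.156 / 0.838 = 1.379.

1.38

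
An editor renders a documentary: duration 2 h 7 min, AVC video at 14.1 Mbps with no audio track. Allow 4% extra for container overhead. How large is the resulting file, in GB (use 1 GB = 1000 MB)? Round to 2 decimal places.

2 h 7 min = 127 min = 7620 s
Total bitrate: 14.1 Mbps.
Stream data: 14.100 Mbps × 7620 s = 107442.0 Mb.
With 4% container overhead: ×1.04.
111,740 Mb ÷ 8 = 13,967 MB → 13.97 GB.

13.97 GB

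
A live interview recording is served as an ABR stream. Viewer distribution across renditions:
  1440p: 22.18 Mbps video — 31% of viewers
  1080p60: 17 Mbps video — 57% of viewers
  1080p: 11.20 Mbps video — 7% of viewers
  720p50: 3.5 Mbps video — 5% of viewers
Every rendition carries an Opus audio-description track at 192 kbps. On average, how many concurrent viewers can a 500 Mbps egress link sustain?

28

Audio: 192 kbps = 0.192 Mbps.
Average per-viewer bitrate: 0.31×22.372 + 0.57×17.192 + 0.07×11.392 + 0.05×3.692 = 17.717 Mbps.
500 Mbps = 500.0 Mbps; 500.0 / 17.717 = 28.22 → 28.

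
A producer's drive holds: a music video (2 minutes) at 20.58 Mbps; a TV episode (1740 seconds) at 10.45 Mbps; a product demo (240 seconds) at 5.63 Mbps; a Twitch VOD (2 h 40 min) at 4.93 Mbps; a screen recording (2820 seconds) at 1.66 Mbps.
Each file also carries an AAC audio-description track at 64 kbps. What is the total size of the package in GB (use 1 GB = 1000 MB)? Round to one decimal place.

Audio: 64 kbps = 0.064 Mbps.
music video: 20.644 Mbps × 120 s = 2477.3 Mb
TV episode: 10.514 Mbps × 1740 s = 18294.4 Mb
product demo: 5.694 Mbps × 240 s = 1366.6 Mb
Twitch VOD: 4.994 Mbps × 9600 s = 47942.4 Mb
screen recording: 1.724 Mbps × 2820 s = 4861.7 Mb
Total: 74942.3 Mb = 9367.8 MB.
= 9.368 GB.

9.4 GB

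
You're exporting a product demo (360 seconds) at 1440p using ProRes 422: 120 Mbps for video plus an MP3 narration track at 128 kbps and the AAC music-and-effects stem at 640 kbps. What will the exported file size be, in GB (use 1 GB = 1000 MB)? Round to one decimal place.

Audio total: 128 + 640 = 768 kbps = 0.768 Mbps.
Total bitrate: 120 + 0.768 = 120.768 Mbps.
Stream data: 120.768 Mbps × 360 s = 43476.5 Mb.
43,476 Mb ÷ 8 = 5,435 MB → 5.435 GB.

5.4 GB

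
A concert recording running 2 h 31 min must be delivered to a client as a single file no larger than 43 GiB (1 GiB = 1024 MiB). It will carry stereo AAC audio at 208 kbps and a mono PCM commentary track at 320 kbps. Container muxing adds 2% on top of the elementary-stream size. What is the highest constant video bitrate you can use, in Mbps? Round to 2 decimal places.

Budget: 43 GiB = 369367.2 Mb.
Stream payload after overhead: 369367.2 / 1.02 = 362124.7 Mb.
2 h 31 min = 151 min = 9060 s
Total bitrate budget: 362124.7 Mb / 9060 s = 39.970 Mbps.
Audio total: 208 + 320 = 528 kbps = 0.528 Mbps.
Video: 39.970 − 0.528 = 39.442 Mbps.

39.44 Mbps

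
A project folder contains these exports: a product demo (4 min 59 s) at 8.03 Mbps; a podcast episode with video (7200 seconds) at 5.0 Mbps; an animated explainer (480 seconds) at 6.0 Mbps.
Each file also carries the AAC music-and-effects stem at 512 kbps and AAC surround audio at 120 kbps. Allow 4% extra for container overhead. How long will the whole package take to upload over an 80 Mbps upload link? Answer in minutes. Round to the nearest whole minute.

Audio total: 512 + 120 = 632 kbps = 0.632 Mbps.
product demo: 8.662 Mbps × 299 s × 1.04 = 2693.5 Mb
podcast episode with video: 5.632 Mbps × 7200 s × 1.04 = 42172.4 Mb
animated explainer: 6.632 Mbps × 480 s × 1.04 = 3310.7 Mb
Total: 48176.6 Mb = 6022.1 MB.
At 80 Mbps: 48176.6 / 80 = 602 s ≈ 10 minutes.

10 minutes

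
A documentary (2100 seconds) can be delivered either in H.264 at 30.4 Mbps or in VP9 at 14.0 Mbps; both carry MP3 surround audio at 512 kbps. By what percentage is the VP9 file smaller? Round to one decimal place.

Audio: 512 kbps = 0.512 Mbps.
H.264: 30.912 Mbps × 2100 s = 64915.2 Mb = 7.557 GiB.
VP9: 14.512 Mbps × 2100 s = 30475.2 Mb = 3.548 GiB.
Reduction: (1 − 3.548/7.557) × 100 = 53.05%.

53.1%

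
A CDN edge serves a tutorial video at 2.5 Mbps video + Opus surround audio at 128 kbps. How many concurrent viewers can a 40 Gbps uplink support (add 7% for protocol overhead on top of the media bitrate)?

Audio: 128 kbps = 0.128 Mbps.
Per-viewer media rate: 2.628 Mbps.
On the wire with 7% overhead: 2.812 Mbps.
40 Gbps = 40,000 Mbps; 40,000 / 2.812 = 14224.95 → 14224 viewers.

14224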